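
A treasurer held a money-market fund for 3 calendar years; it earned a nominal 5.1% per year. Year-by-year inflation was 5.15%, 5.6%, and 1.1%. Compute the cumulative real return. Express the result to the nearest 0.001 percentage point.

3.415%

Cumulative inflation factor: 1.0515 × 1.056 × 1.011 ≈ 1.12260.
Nominal growth factor: 1.16094. Real growth factor = 1.16094 / 1.12260 ≈ 1.03415.
Total real return ≈ 3.4151%.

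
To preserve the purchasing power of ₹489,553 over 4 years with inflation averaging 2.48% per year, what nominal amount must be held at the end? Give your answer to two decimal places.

Cumulative price-level factor: (1+2.48%)^4 ≈ 1.1029516302.
Multiplying ₹489,553 by the price-level factor gives the future nominal sum.

₹539,953.28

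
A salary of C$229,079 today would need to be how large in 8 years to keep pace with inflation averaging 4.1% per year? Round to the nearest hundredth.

C$315,930.18

Cumulative price-level factor: (1+4.1%)^8 ≈ 1.3791320018.
Multiplying C$229,079 by the price-level factor gives the future nominal sum.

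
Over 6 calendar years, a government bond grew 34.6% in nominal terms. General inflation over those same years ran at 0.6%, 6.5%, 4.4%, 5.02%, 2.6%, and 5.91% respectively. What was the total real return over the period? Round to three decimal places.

Cumulative inflation factor: 1.006 × 1.065 × 1.044 × 1.0502 × 1.026 × 1.0591 ≈ 1.27645.
Nominal growth factor: 1.34600. Real growth factor = 1.34600 / 1.27645 ≈ 1.05449.
Total real return ≈ 5.4486%.

5.449%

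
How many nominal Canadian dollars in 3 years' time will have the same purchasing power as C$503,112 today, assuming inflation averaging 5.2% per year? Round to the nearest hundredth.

Cumulative price-level factor: (1+5.2%)^3 = 1.164252608.
The nominal amount required is C$503,112 scaled up by that factor.

C$585,749.46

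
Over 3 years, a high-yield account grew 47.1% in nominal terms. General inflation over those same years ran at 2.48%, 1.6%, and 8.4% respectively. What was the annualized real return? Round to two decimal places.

Cumulative inflation factor: 1.0248 × 1.016 × 1.084 ≈ 1.12866.
Nominal growth factor: 1.47100. Real growth factor = 1.47100 / 1.12866 ≈ 1.30332.
Annualized: 1.30332^(1/3) − 1 ≈ 0.09232.

9.23%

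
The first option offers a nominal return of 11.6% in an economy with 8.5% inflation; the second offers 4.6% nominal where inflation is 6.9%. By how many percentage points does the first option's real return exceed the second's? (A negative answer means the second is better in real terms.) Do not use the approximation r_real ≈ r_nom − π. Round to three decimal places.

The first option real return: 1.116/1.085 − 1 = 2.8571%.
The second real return: 1.046/1.069 − 1 = -2.1515%.
Difference: 2.8571 − (-2.1515) = 5.0086 pp.

5.009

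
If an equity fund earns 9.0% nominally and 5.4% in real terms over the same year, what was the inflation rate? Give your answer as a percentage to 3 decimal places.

3.416%

From (1+r_nom) = (1+r_real)(1+π), we get 1+π = (1 + 9.0%)/(1 + 5.4%) = 1.090/1.054 ≈ 1.03416.
So π ≈ 3.4156%.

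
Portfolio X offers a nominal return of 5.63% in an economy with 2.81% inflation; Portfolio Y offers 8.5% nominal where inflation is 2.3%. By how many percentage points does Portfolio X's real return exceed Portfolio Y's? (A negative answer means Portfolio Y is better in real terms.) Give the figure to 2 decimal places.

Portfolio X real return: 1.0563/1.0281 − 1 = 2.743%.
Portfolio Y real return: 1.085/1.023 − 1 = 6.061%.
Difference: 2.743 − 6.061 = -3.318 pp.

-3.32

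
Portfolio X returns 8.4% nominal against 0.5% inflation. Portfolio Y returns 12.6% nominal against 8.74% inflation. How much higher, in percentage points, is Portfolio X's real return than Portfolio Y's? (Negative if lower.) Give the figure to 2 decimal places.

4.31

Portfolio X real return: 1.084/1.005 − 1 = 7.861%.
Portfolio Y real return: 1.126/1.0874 − 1 = 3.550%.
Difference: 7.861 − 3.550 = 4.311 pp.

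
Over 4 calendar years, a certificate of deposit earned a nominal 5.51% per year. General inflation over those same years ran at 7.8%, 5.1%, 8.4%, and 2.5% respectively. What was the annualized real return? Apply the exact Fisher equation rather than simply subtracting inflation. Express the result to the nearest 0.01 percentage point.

Cumulative inflation factor: 1.078 × 1.051 × 1.084 × 1.025 ≈ 1.25885.
Nominal growth factor: 1.23929. Real growth factor = 1.23929 / 1.25885 ≈ 0.98446.
Annualized: 0.98446^(1/4) − 1 ≈ -0.00391.

-0.39%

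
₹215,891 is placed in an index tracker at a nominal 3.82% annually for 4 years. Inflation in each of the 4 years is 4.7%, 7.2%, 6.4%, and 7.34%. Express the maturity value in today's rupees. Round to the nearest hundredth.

₹195,665.36

Nominal value at maturity: ₹215,891 × (1 + 3.82%)^4 ≈ ₹250,817.96.
Price-level factor over 4 years: 1.047 × 1.072 × 1.064 × 1.0734 ≈ 1.2818720727.
Dividing the nominal maturity value by the price-level factor gives the value in today's money.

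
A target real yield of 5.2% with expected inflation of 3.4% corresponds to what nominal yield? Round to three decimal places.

8.777%

By the Fisher equation, 1 + r_nom = (1 + 5.2%)(1 + 3.4%) = 1.052 × 1.034 = 1.087768.
So r_nom = 8.7768%.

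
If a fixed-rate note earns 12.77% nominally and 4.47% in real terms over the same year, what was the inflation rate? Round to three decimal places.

7.945%

From (1+r_nom) = (1+r_real)(1+π), we get 1+π = (1 + 12.77%)/(1 + 4.47%) = 1.1277/1.0447 ≈ 1.07945.
So π ≈ 7.9449%.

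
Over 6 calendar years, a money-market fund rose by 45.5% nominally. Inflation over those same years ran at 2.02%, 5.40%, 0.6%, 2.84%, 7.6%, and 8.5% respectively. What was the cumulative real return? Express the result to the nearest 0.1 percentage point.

Cumulative inflation factor: 1.0202 × 1.0540 × 1.006 × 1.0284 × 1.076 × 1.085 ≈ 1.29876.
Nominal growth factor: 1.45500. Real growth factor = 1.45500 / 1.29876 ≈ 1.12030.
Total real return ≈ 12.0302%.

12.0%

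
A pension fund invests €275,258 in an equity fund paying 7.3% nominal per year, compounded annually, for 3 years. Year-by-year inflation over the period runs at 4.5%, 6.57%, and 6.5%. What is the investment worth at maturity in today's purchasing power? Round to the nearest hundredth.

Nominal value at maturity: €275,258 × (1 + 7.3%)^3 ≈ €340,047.13.
Price-level factor over 3 years: 1.045 × 1.0657 × 1.065 = 1.1860441725.
Dividing the nominal maturity value by the price-level factor gives the value in today's money.

€286,706.97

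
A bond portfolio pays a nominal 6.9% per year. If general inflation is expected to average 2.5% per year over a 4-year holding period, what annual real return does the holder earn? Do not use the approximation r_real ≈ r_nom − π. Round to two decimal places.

4.29%

With constant rates the annual real return is the same each year: (1+6.9%)/(1+2.5%) − 1 = 0.04293.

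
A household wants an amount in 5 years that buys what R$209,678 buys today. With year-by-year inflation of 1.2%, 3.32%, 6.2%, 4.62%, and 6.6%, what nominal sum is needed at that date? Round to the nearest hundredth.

R$259,665.48

Cumulative price-level factor: 1.012 × 1.0332 × 1.062 × 1.0462 × 1.066 ≈ 1.2384011514.
Multiplying R$209,678 by the price-level factor gives the future nominal sum.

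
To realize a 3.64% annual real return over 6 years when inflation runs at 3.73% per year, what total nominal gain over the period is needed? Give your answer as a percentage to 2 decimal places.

54.38%

Required annual nominal rate: (1+3.64%)(1+3.73%) − 1 = 7.505772%.
Cumulative over 6 years: (1 + 0.07505772)^6 − 1 ≈ 0.54380.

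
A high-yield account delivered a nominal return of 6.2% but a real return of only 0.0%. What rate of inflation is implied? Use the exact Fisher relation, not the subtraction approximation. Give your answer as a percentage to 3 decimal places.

From (1+r_nom) = (1+r_real)(1+π), we get 1+π = (1 + 6.2%)/(1 + 0.0%) = 1.062/1.000 ≈ 1.06200.
So π ≈ 6.2000%.

6.200%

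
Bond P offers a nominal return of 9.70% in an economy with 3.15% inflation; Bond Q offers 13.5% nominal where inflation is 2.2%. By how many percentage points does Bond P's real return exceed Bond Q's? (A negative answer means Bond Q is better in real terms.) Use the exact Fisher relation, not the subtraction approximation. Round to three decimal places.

Bond P real return: 1.0970/1.0315 − 1 = 6.3500%.
Bond Q real return: 1.135/1.022 − 1 = 11.0568%.
Difference: 6.3500 − 11.0568 = -4.7068 pp.

-4.707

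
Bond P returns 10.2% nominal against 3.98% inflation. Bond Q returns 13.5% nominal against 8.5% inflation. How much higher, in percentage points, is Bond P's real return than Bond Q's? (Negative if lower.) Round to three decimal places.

Bond P real return: 1.102/1.0398 − 1 = 5.9819%.
Bond Q real return: 1.135/1.085 − 1 = 4.6083%.
Difference: 5.9819 − 4.6083 = 1.3736 pp.

1.374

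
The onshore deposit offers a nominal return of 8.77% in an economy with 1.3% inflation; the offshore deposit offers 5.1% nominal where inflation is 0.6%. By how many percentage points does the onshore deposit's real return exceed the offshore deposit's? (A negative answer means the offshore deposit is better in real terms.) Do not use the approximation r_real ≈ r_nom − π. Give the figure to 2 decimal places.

The onshore deposit real return: 1.0877/1.013 − 1 = 7.374%.
The offshore deposit real return: 1.051/1.006 − 1 = 4.473%.
Difference: 7.374 − 4.473 = 2.901 pp.

2.90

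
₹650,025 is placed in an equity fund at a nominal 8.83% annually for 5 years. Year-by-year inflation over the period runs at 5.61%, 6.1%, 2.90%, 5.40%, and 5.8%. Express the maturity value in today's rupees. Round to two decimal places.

₹771,811.29

Nominal value at maturity: ₹650,025 × (1 + 8.83%)^5 ≈ ₹992,369.04.
Price-level factor over 5 years: 1.0561 × 1.061 × 1.0290 × 1.0540 × 1.058 ≈ 1.2857664219.
Dividing the nominal maturity value by the price-level factor gives the value in today's money.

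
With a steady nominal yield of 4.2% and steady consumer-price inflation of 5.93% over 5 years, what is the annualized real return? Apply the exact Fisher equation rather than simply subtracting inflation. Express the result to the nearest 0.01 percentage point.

-1.63%

With constant rates the annual real return is the same each year: (1+4.2%)/(1+5.93%) − 1 = -0.01633.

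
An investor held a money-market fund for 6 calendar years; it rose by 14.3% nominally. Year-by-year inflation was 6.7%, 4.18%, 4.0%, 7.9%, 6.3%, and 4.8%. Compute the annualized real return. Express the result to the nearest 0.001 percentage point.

-3.204%

Cumulative inflation factor: 1.067 × 1.0418 × 1.040 × 1.079 × 1.063 × 1.048 ≈ 1.38963.
Nominal growth factor: 1.14300. Real growth factor = 1.14300 / 1.38963 ≈ 0.82252.
Annualized: 0.82252^(1/6) − 1 ≈ -0.03204.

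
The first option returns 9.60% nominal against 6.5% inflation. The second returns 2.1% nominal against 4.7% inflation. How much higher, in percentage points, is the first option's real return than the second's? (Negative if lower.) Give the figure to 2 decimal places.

The first option real return: 1.0960/1.065 − 1 = 2.911%.
The second real return: 1.021/1.047 − 1 = -2.483%.
Difference: 2.911 − (-2.483) = 5.394 pp.

5.39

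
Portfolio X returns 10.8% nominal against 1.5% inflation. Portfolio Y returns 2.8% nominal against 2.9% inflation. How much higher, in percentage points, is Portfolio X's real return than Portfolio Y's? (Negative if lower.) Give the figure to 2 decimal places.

Portfolio X real return: 1.108/1.015 − 1 = 9.163%.
Portfolio Y real return: 1.028/1.029 − 1 = -0.097%.
Difference: 9.163 − (-0.097) = 9.260 pp.

9.26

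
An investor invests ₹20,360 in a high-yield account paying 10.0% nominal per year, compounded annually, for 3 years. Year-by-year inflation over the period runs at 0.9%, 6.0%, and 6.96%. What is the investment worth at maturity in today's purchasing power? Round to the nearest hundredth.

₹23,688.49

Nominal value at maturity: ₹20,360 × (1 + 10.0%)^3 ≈ ₹27,099.16.
Price-level factor over 3 years: 1.009 × 1.060 × 1.0696 = 1.143979984.
The maturity value deflated by that factor is the answer in today's purchasing power.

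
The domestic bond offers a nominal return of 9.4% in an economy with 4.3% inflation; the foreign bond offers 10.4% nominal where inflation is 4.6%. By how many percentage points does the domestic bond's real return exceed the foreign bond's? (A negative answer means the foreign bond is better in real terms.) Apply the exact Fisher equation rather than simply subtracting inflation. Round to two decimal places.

The domestic bond real return: 1.094/1.043 − 1 = 4.890%.
The foreign bond real return: 1.104/1.046 − 1 = 5.545%.
Difference: 4.890 − 5.545 = -0.655 pp.

-0.66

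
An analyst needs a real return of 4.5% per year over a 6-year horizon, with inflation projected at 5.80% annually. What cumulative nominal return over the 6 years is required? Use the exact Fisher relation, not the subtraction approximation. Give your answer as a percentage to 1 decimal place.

82.6%

Required annual nominal rate: (1+4.5%)(1+5.80%) − 1 = 10.561%.
Cumulative over 6 years: (1 + 0.10561)^6 − 1 ≈ 0.82647.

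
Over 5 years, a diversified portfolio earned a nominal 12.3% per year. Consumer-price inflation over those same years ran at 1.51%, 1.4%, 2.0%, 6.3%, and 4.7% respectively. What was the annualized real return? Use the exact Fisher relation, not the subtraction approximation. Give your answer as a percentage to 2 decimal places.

8.86%

Cumulative inflation factor: 1.0151 × 1.014 × 1.020 × 1.063 × 1.047 ≈ 1.16850.
Nominal growth factor: 1.78607. Real growth factor = 1.78607 / 1.16850 ≈ 1.52852.
Annualized: 1.52852^(1/5) − 1 ≈ 0.08857.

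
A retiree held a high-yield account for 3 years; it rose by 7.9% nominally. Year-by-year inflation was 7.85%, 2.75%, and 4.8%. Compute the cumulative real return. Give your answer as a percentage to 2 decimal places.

Cumulative inflation factor: 1.0785 × 1.0275 × 1.048 ≈ 1.16135.
Nominal growth factor: 1.07900. Real growth factor = 1.07900 / 1.16135 ≈ 0.92909.
Total real return ≈ -7.0909%.

-7.09%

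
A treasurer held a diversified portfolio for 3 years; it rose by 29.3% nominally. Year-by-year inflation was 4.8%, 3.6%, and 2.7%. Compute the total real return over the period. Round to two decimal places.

15.96%

Cumulative inflation factor: 1.048 × 1.036 × 1.027 ≈ 1.11504.
Nominal growth factor: 1.29300. Real growth factor = 1.29300 / 1.11504 ≈ 1.15960.
Total real return ≈ 15.9597%.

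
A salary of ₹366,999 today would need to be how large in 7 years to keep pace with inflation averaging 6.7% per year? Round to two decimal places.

Cumulative price-level factor: (1+6.7%)^7 ≈ 1.5745299861.
The nominal amount required is ₹366,999 scaled up by that factor.

₹577,850.93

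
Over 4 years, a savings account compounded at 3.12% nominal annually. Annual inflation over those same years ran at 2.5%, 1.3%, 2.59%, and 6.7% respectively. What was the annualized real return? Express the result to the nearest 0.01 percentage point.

-0.13%

Cumulative inflation factor: 1.025 × 1.013 × 1.0259 × 1.067 ≈ 1.13659.
Nominal growth factor: 1.13076. Real growth factor = 1.13076 / 1.13659 ≈ 0.99488.
Annualized: 0.99488^(1/4) − 1 ≈ -0.00128.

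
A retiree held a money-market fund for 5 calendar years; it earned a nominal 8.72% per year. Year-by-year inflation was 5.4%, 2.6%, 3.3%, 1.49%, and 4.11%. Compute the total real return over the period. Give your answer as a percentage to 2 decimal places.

28.69%

Cumulative inflation factor: 1.054 × 1.026 × 1.033 × 1.0149 × 1.0411 ≈ 1.18033.
Nominal growth factor: 1.51896. Real growth factor = 1.51896 / 1.18033 ≈ 1.28690.
Total real return ≈ 28.6895%.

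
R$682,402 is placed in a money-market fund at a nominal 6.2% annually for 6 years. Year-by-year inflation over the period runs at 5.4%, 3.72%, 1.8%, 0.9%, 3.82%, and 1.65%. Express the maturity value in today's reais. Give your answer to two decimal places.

Nominal value at maturity: R$682,402 × (1 + 6.2%)^6 ≈ R$979,010.59.
Price-level factor over 6 years: 1.054 × 1.0372 × 1.018 × 1.009 × 1.0382 × 1.0165 ≈ 1.1850330717.
The maturity value deflated by that factor is the answer in today's purchasing power.

R$826,146.22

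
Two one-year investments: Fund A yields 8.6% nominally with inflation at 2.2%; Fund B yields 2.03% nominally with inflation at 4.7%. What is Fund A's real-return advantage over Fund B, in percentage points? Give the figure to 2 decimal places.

8.81

Fund A real return: 1.086/1.022 − 1 = 6.262%.
Fund B real return: 1.0203/1.047 − 1 = -2.550%.
Difference: 6.262 − (-2.550) = 8.812 pp.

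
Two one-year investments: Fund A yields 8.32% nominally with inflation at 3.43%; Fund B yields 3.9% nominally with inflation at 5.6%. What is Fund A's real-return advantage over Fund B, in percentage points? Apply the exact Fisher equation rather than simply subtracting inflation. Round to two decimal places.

6.34

Fund A real return: 1.0832/1.0343 − 1 = 4.728%.
Fund B real return: 1.039/1.056 − 1 = -1.610%.
Difference: 4.728 − (-1.610) = 6.338 pp.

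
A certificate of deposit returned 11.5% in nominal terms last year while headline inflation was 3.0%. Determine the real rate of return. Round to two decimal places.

8.25%

Real return via the Fisher equation: (1 + 11.5%)/(1 + 3.0%) − 1 = 1.115/1.030 − 1 ≈ 0.08252.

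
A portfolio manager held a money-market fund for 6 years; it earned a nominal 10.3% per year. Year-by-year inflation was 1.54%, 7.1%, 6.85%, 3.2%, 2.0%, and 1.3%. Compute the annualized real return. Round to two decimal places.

Cumulative inflation factor: 1.0154 × 1.071 × 1.0685 × 1.032 × 1.020 × 1.013 ≈ 1.23905.
Nominal growth factor: 1.80075. Real growth factor = 1.80075 / 1.23905 ≈ 1.45332.
Annualized: 1.45332^(1/6) − 1 ≈ 0.06429.

6.43%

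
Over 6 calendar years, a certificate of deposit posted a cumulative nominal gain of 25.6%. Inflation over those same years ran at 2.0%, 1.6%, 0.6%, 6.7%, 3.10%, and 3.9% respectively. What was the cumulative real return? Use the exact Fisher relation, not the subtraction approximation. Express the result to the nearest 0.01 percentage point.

5.40%

Cumulative inflation factor: 1.020 × 1.016 × 1.006 × 1.067 × 1.0310 × 1.039 ≈ 1.19160.
Nominal growth factor: 1.25600. Real growth factor = 1.25600 / 1.19160 ≈ 1.05404.
Total real return ≈ 5.4045%.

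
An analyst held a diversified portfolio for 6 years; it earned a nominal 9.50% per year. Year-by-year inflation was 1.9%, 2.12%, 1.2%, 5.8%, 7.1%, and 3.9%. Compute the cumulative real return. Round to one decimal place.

39.0%

Cumulative inflation factor: 1.019 × 1.0212 × 1.012 × 1.058 × 1.071 × 1.039 ≈ 1.23981.
Nominal growth factor: 1.72379. Real growth factor = 1.72379 / 1.23981 ≈ 1.39036.
Total real return ≈ 39.0364%.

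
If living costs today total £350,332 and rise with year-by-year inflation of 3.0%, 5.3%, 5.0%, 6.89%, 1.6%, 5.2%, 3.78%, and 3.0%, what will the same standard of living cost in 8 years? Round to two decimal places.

Cumulative price-level factor: 1.030 × 1.053 × 1.050 × 1.0689 × 1.016 × 1.052 × 1.0378 × 1.030 ≈ 1.3907603828.
The nominal amount required is £350,332 scaled up by that factor.

£487,227.87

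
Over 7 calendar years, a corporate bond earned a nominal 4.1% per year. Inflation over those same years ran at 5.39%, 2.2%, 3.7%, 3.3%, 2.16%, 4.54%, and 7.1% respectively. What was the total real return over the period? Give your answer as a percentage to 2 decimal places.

0.39%

Cumulative inflation factor: 1.0539 × 1.022 × 1.037 × 1.033 × 1.0216 × 1.0454 × 1.071 ≈ 1.31972.
Nominal growth factor: 1.32481. Real growth factor = 1.32481 / 1.31972 ≈ 1.00386.
Total real return ≈ 0.3859%.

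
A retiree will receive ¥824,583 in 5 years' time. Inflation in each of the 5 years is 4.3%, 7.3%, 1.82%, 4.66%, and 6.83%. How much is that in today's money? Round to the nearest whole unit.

¥647,207

Price-level factor over 5 years: 1.043 × 1.073 × 1.0182 × 1.0466 × 1.0683 ≈ 1.2740635231.
Purchasing power today: ¥824,583 divided by that factor.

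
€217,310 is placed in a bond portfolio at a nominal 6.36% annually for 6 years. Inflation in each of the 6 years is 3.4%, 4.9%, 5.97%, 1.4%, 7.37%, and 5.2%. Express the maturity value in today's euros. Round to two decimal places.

€238,964.88

Nominal value at maturity: €217,310 × (1 + 6.36%)^6 ≈ €314,593.46.
Price-level factor over 6 years: 1.034 × 1.049 × 1.0597 × 1.014 × 1.0737 × 1.052 ≈ 1.3164840727.
Dividing the nominal maturity value by the price-level factor gives the value in today's money.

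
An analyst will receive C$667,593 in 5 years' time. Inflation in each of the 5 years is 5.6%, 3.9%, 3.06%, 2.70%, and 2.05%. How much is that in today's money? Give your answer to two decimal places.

Price-level factor over 5 years: 1.056 × 1.039 × 1.0306 × 1.0270 × 1.0205 ≈ 1.1850947018.
Purchasing power today: C$667,593 divided by that factor.

C$563,324.60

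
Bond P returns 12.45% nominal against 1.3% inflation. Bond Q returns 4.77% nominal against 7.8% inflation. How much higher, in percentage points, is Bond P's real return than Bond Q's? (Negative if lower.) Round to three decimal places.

Bond P real return: 1.1245/1.013 − 1 = 11.0069%.
Bond Q real return: 1.0477/1.078 − 1 = -2.8108%.
Difference: 11.0069 − (-2.8108) = 13.8177 pp.

13.818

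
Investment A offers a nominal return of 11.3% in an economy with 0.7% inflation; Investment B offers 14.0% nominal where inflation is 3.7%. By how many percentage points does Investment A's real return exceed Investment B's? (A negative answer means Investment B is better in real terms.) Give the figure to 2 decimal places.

Investment A real return: 1.113/1.007 − 1 = 10.526%.
Investment B real return: 1.140/1.037 − 1 = 9.932%.
Difference: 10.526 − 9.932 = 0.594 pp.

0.59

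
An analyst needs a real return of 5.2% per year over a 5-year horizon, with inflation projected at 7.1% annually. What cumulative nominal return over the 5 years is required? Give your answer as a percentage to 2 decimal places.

Required annual nominal rate: (1+5.2%)(1+7.1%) − 1 = 12.6692%.
Cumulative over 5 years: (1 + 0.126692)^5 − 1 ≈ 0.81562.

81.56%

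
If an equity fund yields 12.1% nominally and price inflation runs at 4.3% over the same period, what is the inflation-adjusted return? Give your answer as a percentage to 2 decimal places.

Real return via the Fisher equation: (1 + 12.1%)/(1 + 4.3%) − 1 = 1.121/1.043 − 1 ≈ 0.07478.

7.48%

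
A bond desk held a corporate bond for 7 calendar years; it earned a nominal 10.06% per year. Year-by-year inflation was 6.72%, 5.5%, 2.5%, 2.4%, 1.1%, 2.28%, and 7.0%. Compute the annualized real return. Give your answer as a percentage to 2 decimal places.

5.92%

Cumulative inflation factor: 1.0672 × 1.055 × 1.025 × 1.024 × 1.011 × 1.0228 × 1.070 ≈ 1.30752.
Nominal growth factor: 1.95617. Real growth factor = 1.95617 / 1.30752 ≈ 1.49609.
Annualized: 1.49609^(1/7) − 1 ≈ 0.05924.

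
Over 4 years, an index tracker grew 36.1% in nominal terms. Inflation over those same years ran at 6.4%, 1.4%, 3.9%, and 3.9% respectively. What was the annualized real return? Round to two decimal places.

3.97%

Cumulative inflation factor: 1.064 × 1.014 × 1.039 × 1.039 ≈ 1.16469.
Nominal growth factor: 1.36100. Real growth factor = 1.36100 / 1.16469 ≈ 1.16855.
Annualized: 1.16855^(1/4) − 1 ≈ 0.03971.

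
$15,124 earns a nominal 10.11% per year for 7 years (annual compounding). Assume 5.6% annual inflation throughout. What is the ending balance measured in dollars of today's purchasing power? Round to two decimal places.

$20,267.80

Nominal value at maturity: $15,124 × (1 + 10.11%)^7 ≈ $29,679.32.
Price-level factor over 7 years: (1 + 5.6%)^7 ≈ 1.4643585503.
The maturity value deflated by that factor is the answer in today's purchasing power.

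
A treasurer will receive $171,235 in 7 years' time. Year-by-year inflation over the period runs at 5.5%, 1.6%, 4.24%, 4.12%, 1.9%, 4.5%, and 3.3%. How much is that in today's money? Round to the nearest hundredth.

$133,809.52

Price-level factor over 7 years: 1.055 × 1.016 × 1.0424 × 1.0412 × 1.019 × 1.045 × 1.033 ≈ 1.2796922084.
Purchasing power today: $171,235 divided by that factor.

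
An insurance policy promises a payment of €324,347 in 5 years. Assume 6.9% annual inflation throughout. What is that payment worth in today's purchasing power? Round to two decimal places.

Price-level factor over 5 years: (1 + 6.9%)^5 ≈ 1.3960099896.
Purchasing power today: €324,347 divided by that factor.

€232,338.60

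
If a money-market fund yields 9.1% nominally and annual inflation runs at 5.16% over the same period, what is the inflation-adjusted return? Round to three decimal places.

3.747%

Real return via the Fisher equation: (1 + 9.1%)/(1 + 5.16%) − 1 = 1.091/1.0516 − 1 ≈ 0.03747.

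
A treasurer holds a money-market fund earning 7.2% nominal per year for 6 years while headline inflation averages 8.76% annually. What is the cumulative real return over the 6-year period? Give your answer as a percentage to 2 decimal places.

-8.30%

The annual real rate is (1+7.2%)/(1+8.76%) − 1 = -1.4344%.
Compounded over 6 years: (1 + -0.014344)^6 − 1 ≈ -0.08303.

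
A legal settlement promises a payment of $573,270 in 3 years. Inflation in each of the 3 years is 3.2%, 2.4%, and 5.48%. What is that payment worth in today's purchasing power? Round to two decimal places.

Price-level factor over 3 years: 1.032 × 1.024 × 1.0548 = 1.1146788864.
Purchasing power today: $573,270 divided by that factor.

$514,291.61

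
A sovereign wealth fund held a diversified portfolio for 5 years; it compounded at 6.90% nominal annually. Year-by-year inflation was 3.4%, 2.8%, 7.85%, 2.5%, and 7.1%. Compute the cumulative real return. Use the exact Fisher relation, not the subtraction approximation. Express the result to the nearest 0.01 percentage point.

10.93%

Cumulative inflation factor: 1.034 × 1.028 × 1.0785 × 1.025 × 1.071 ≈ 1.25848.
Nominal growth factor: 1.39601. Real growth factor = 1.39601 / 1.25848 ≈ 1.10928.
Total real return ≈ 10.9281%.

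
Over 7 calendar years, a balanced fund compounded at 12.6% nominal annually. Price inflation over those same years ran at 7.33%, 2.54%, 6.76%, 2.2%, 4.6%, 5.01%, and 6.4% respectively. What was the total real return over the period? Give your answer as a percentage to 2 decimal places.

Cumulative inflation factor: 1.0733 × 1.0254 × 1.0676 × 1.022 × 1.046 × 1.0501 × 1.064 ≈ 1.40339.
Nominal growth factor: 2.29493. Real growth factor = 2.29493 / 1.40339 ≈ 1.63528.
Total real return ≈ 63.5275%.

63.53%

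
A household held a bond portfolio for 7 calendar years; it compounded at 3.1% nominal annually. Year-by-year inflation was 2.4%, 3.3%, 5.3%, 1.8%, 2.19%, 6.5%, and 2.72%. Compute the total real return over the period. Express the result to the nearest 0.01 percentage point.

-2.32%

Cumulative inflation factor: 1.024 × 1.033 × 1.053 × 1.018 × 1.0219 × 1.065 × 1.0272 ≈ 1.26762.
Nominal growth factor: 1.23826. Real growth factor = 1.23826 / 1.26762 ≈ 0.97683.
Total real return ≈ -2.3165%.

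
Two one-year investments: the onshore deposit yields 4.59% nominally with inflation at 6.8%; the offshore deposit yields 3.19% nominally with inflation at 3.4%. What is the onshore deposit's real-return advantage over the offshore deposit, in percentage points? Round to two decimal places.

-1.87

The onshore deposit real return: 1.0459/1.068 − 1 = -2.069%.
The offshore deposit real return: 1.0319/1.034 − 1 = -0.203%.
Difference: -2.069 − (-0.203) = -1.866 pp.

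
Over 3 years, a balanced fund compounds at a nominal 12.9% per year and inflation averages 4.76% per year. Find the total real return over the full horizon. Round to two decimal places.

25.17%

The annual real rate is (1+12.9%)/(1+4.76%) − 1 = 7.7701%.
Compounded over 3 years: (1 + 0.077701)^3 − 1 ≈ 0.25169.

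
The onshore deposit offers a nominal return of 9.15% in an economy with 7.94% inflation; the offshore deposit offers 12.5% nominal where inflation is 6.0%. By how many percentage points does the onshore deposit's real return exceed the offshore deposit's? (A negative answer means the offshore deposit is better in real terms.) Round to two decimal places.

The onshore deposit real return: 1.0915/1.0794 − 1 = 1.121%.
The offshore deposit real return: 1.125/1.060 − 1 = 6.132%.
Difference: 1.121 − 6.132 = -5.011 pp.

-5.01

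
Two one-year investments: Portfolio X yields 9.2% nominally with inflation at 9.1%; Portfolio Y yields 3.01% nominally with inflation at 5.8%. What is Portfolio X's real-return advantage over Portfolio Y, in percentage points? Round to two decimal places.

Portfolio X real return: 1.092/1.091 − 1 = 0.092%.
Portfolio Y real return: 1.0301/1.058 − 1 = -2.637%.
Difference: 0.092 − (-2.637) = 2.729 pp.

2.73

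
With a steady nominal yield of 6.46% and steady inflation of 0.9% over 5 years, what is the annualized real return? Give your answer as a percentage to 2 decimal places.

5.51%

With constant rates the annual real return is the same each year: (1+6.46%)/(1+0.9%) − 1 = 0.05510.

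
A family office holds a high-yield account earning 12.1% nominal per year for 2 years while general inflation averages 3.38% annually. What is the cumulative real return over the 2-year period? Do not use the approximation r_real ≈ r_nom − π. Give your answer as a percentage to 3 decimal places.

The annual real rate is (1+12.1%)/(1+3.38%) − 1 = 8.4349%.
Compounded over 2 years: (1 + 0.084349)^2 − 1 ≈ 0.17581.

17.581%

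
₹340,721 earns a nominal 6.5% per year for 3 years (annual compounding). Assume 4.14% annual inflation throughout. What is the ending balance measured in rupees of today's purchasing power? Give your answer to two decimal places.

₹364,413.96

Nominal value at maturity: ₹340,721 × (1 + 6.5%)^3 ≈ ₹411,573.80.
Price-level factor over 3 years: (1 + 4.14%)^3 ≈ 1.1294128379.
Dividing the nominal maturity value by the price-level factor gives the value in today's money.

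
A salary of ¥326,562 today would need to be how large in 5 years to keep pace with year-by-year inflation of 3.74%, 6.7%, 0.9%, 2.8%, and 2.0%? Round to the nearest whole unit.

¥382,438

Cumulative price-level factor: 1.0374 × 1.067 × 1.009 × 1.028 × 1.020 ≈ 1.1711030600.
The nominal amount required is ¥326,562 scaled up by that factor.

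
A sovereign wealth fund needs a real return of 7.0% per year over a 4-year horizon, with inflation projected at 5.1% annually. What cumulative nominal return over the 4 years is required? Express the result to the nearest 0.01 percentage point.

Required annual nominal rate: (1+7.0%)(1+5.1%) − 1 = 12.457%.
Cumulative over 4 years: (1 + 0.12457)^4 − 1 ≈ 0.59936.

59.94%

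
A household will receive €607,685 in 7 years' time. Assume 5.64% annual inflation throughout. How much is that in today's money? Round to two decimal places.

Price-level factor over 7 years: (1 + 5.64%)^7 ≈ 1.4682457342.
Purchasing power today: €607,685 divided by that factor.

€413,885.08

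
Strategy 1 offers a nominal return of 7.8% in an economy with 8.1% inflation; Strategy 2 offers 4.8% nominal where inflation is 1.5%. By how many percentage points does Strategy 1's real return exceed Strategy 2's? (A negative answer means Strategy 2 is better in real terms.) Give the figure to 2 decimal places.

-3.53

Strategy 1 real return: 1.078/1.081 − 1 = -0.278%.
Strategy 2 real return: 1.048/1.015 − 1 = 3.251%.
Difference: -0.278 − 3.251 = -3.529 pp.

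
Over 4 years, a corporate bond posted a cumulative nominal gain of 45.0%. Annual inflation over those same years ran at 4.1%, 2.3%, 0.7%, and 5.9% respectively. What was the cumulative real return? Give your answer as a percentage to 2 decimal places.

Cumulative inflation factor: 1.041 × 1.023 × 1.007 × 1.059 ≈ 1.13567.
Nominal growth factor: 1.45000. Real growth factor = 1.45000 / 1.13567 ≈ 1.27678.
Total real return ≈ 27.6780%.

27.68%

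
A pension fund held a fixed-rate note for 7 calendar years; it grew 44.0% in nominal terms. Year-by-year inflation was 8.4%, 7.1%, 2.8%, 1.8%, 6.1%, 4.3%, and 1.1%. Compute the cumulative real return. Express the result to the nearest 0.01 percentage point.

Cumulative inflation factor: 1.084 × 1.071 × 1.028 × 1.018 × 1.061 × 1.043 × 1.011 ≈ 1.35928.
Nominal growth factor: 1.44000. Real growth factor = 1.44000 / 1.35928 ≈ 1.05938.
Total real return ≈ 5.9381%.

5.94%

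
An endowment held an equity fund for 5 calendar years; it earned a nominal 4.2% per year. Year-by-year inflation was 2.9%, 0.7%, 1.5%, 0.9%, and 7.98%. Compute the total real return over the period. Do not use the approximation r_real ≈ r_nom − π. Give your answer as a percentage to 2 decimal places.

Cumulative inflation factor: 1.029 × 1.007 × 1.015 × 1.009 × 1.0798 ≈ 1.14590.
Nominal growth factor: 1.22840. Real growth factor = 1.22840 / 1.14590 ≈ 1.07200.
Total real return ≈ 7.1996%.

7.20%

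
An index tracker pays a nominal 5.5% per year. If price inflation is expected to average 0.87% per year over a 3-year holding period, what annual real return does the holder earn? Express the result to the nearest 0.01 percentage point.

With constant rates the annual real return is the same each year: (1+5.5%)/(1+0.87%) − 1 = 0.04590.

4.59%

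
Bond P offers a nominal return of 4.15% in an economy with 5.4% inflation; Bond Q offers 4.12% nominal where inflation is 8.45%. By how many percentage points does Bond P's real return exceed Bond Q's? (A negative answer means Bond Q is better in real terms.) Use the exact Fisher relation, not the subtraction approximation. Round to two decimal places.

2.81

Bond P real return: 1.0415/1.054 − 1 = -1.186%.
Bond Q real return: 1.0412/1.0845 − 1 = -3.993%.
Difference: -1.186 − (-3.993) = 2.807 pp.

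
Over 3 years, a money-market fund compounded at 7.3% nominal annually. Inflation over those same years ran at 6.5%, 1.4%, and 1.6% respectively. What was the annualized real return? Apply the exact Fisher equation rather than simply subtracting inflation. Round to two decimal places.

4.03%

Cumulative inflation factor: 1.065 × 1.014 × 1.016 ≈ 1.09719.
Nominal growth factor: 1.23538. Real growth factor = 1.23538 / 1.09719 ≈ 1.12595.
Annualized: 1.12595^(1/3) − 1 ≈ 0.04033.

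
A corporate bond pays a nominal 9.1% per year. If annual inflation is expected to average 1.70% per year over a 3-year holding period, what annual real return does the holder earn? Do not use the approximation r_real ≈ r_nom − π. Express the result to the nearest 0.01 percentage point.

7.28%

With constant rates the annual real return is the same each year: (1+9.1%)/(1+1.70%) − 1 = 0.07276.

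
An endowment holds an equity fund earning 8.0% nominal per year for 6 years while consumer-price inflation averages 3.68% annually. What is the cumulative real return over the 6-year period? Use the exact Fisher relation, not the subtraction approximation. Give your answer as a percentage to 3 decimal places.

27.753%

The annual real rate is (1+8.0%)/(1+3.68%) − 1 = 4.1667%.
Compounded over 6 years: (1 + 0.041667)^6 − 1 ≈ 0.27753.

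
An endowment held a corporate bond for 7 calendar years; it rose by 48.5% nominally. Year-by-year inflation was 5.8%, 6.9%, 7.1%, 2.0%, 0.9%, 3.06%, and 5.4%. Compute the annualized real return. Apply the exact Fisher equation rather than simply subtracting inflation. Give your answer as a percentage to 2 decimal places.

1.33%

Cumulative inflation factor: 1.058 × 1.069 × 1.071 × 1.020 × 1.009 × 1.0306 × 1.054 ≈ 1.35418.
Nominal growth factor: 1.48500. Real growth factor = 1.48500 / 1.35418 ≈ 1.09661.
Annualized: 1.09661^(1/7) − 1 ≈ 0.01326.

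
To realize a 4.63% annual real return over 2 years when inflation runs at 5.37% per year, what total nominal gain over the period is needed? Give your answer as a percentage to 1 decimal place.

21.5%

Required annual nominal rate: (1+4.63%)(1+5.37%) − 1 = 10.248631%.
Cumulative over 2 years: (1 + 0.10248631)^2 − 1 ≈ 0.21548.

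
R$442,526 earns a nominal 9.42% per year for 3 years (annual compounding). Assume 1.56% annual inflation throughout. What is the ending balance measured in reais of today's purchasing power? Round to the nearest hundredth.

R$553,427.64

Nominal value at maturity: R$442,526 × (1 + 9.42%)^3 ≈ R$579,734.20.
Price-level factor over 3 years: (1 + 1.56%)^3 ≈ 1.0475338764.
The maturity value deflated by that factor is the answer in today's purchasing power.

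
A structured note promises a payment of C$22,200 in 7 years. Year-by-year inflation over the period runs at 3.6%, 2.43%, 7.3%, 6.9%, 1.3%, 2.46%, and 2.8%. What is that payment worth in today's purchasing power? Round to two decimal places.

C$17,093.53

Price-level factor over 7 years: 1.036 × 1.0243 × 1.073 × 1.069 × 1.013 × 1.0246 × 1.028 ≈ 1.2987371598.
Purchasing power today: C$22,200 divided by that factor.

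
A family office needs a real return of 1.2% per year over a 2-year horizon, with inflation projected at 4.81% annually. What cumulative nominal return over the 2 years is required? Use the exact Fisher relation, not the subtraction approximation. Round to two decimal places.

12.50%

Required annual nominal rate: (1+1.2%)(1+4.81%) − 1 = 6.06772%.
Cumulative over 2 years: (1 + 0.0606772)^2 − 1 ≈ 0.12504.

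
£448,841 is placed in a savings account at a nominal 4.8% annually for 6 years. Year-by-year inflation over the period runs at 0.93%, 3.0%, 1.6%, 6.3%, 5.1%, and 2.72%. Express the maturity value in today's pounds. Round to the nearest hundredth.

Nominal value at maturity: £448,841 × (1 + 4.8%)^6 ≈ £594,648.35.
Price-level factor over 6 years: 1.0093 × 1.030 × 1.016 × 1.063 × 1.051 × 1.0272 ≈ 1.2121104549.
The maturity value deflated by that factor is the answer in today's purchasing power.

£490,589.24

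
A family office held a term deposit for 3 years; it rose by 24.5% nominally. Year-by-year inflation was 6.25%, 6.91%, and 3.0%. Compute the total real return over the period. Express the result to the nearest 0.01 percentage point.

6.41%

Cumulative inflation factor: 1.0625 × 1.0691 × 1.030 ≈ 1.17000.
Nominal growth factor: 1.24500. Real growth factor = 1.24500 / 1.17000 ≈ 1.06411.
Total real return ≈ 6.4106%.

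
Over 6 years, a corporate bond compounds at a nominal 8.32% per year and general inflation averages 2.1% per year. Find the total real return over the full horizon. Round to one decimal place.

The annual real rate is (1+8.32%)/(1+2.1%) − 1 = 6.0921%.
Compounded over 6 years: (1 + 0.060921)^6 − 1 ≈ 0.42593.

42.6%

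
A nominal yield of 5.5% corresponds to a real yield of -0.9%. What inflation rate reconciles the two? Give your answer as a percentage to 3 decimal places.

6.458%

From (1+r_nom) = (1+r_real)(1+π), we get 1+π = (1 + 5.5%)/(1 − 0.9%) = 1.055/0.991 ≈ 1.06458.
So π ≈ 6.4581%.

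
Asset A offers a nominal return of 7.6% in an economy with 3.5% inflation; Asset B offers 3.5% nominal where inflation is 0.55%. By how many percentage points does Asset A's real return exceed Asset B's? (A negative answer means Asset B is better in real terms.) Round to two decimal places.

Asset A real return: 1.076/1.035 − 1 = 3.961%.
Asset B real return: 1.035/1.0055 − 1 = 2.934%.
Difference: 3.961 − 2.934 = 1.027 pp.

1.03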